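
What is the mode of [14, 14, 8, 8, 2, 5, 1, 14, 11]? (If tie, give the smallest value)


Count the frequency of each value:
  1 appears 1 time(s)
  2 appears 1 time(s)
  5 appears 1 time(s)
  8 appears 2 time(s)
  11 appears 1 time(s)
  14 appears 3 time(s)
Maximum frequency is 3.
Only 14 reaches that frequency, so it is the mode.
Final answer: 14


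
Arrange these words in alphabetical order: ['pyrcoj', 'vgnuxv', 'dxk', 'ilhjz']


Compare strings character by character (the first differing letter decides):
  'dxk' < 'ilhjz' since 'd' < 'i' at position 1
  'ilhjz' < 'pyrcoj' since 'i' < 'p' at position 1
  'pyrcoj' < 'vgnuxv' since 'p' < 'v' at position 1
Chaining these comparisons gives the alphabetical order.
Final answer: ['dxk', 'ilhjz', 'pyrcoj', 'vgnuxv']


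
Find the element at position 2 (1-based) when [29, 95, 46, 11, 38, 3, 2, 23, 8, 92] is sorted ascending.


Sort ascending: [2, 3, 8, 11, 23, 29, 38, 46, 92, 95]
The 2nd element (1-indexed) is at index 1.
Value = 3
Final answer: 3


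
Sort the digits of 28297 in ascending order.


The number 28297 has digits: 2, 8, 2, 9, 7
Sorted: 2, 2, 7, 8, 9
Joining the sorted digits gives the result.
Final answer: 22789


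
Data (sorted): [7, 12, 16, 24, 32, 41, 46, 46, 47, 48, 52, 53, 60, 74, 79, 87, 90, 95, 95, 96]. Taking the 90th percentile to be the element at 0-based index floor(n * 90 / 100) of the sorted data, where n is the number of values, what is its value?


The dataset has n = 20 elements.
Index = floor(20 * 90 / 100) = floor(1800 / 100) = floor(18) = 18
Counting from index 0 in the sorted data, the element at index 18 is 95.
Final answer: 95


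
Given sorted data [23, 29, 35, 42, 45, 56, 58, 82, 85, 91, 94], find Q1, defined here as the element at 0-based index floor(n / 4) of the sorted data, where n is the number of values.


The list has n = 11 elements.
Q1 index = floor(11 / 4) = floor(2.75) = 2
Counting from index 0 in the sorted data, the element at index 2 is 35.
Final answer: 35


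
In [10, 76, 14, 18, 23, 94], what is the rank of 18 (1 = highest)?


Sort descending: [94, 76, 23, 18, 14, 10]
Find 18 in the sorted list.
18 is at position 4.
Final answer: 4


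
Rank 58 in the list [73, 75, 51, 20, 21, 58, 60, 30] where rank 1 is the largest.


Sort descending: [75, 73, 60, 58, 51, 30, 21, 20]
Find 58 in the sorted list.
58 is at position 4.
Final answer: 4


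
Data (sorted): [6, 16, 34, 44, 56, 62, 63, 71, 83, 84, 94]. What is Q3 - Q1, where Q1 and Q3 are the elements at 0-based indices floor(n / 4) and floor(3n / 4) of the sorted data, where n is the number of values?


The data has n = 11 elements.
Q1 index = floor(11 / 4) = floor(2.75) = 2; Q3 index = floor(3 * 11 / 4) = floor(8.25) = 8
Q1 = element at index 2 = 34
Q3 = element at index 8 = 83
IQR = 83 - 34 = 49
Final answer: 49


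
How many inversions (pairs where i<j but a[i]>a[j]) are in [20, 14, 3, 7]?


For each element, count the later elements that are smaller than it:
  20 (index 0): smaller elements after it = [14, 3, 7] -> 3
  14 (index 1): smaller elements after it = [3, 7] -> 2
  3 (index 2): smaller elements after it = [] -> 0
Total inversions = 3 + 2 + 0 = 5
Final answer: 5


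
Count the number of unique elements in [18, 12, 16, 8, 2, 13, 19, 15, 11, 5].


List all unique values:
Distinct values: [2, 5, 8, 11, 12, 13, 15, 16, 18, 19]
Count = 10
Final answer: 10


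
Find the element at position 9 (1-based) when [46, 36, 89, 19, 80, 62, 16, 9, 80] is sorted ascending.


Sort ascending: [9, 16, 19, 36, 46, 62, 80, 80, 89]
The 9th element (1-indexed) is at index 8.
Value = 89
Final answer: 89


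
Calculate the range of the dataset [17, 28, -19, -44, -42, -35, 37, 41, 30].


Maximum value: 41
Minimum value: -44
Range = 41 - (-44) = 85
Final answer: 85


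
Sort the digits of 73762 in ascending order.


The number 73762 has digits: 7, 3, 7, 6, 2
Sorted: 2, 3, 6, 7, 7
Joining the sorted digits gives the result.
Final answer: 23677


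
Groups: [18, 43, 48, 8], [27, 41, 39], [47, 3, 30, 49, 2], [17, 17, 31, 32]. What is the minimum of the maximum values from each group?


Find max of each group:
  Group 1: [18, 43, 48, 8] -> max = 48
  Group 2: [27, 41, 39] -> max = 41
  Group 3: [47, 3, 30, 49, 2] -> max = 49
  Group 4: [17, 17, 31, 32] -> max = 32
Maxes: [48, 41, 49, 32]
Minimum of maxes = 32
Final answer: 32


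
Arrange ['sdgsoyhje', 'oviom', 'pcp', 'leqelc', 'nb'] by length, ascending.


Compute lengths:
  'sdgsoyhje' has length 9
  'oviom' has length 5
  'pcp' has length 3
  'leqelc' has length 6
  'nb' has length 2
Lengths in increasing order: 2 < 3 < 5 < 6 < 9
Listing the words in that order gives the answer.
Final answer: ['nb', 'pcp', 'oviom', 'leqelc', 'sdgsoyhje']


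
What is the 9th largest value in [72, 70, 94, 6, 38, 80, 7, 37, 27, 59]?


Sort descending: [94, 80, 72, 70, 59, 38, 37, 27, 7, 6]
The 9th element (1-indexed) is at index 8.
Value = 7
Final answer: 7


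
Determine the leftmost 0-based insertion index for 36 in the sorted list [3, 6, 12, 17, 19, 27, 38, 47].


List is sorted: [3, 6, 12, 17, 19, 27, 38, 47]
We need the leftmost position where 36 can be inserted, i.e. the first index whose element is >= 36 (or the end of the list if none is).
Binary search with low=0, high=8 (0-based indices):
  low=0, high=8, mid=4: a[4]=19 < 36, so low = 5
  low=5, high=8, mid=6: a[6]=38 >= 36, so high = 6
  low=5, high=6, mid=5: a[5]=27 < 36, so low = 6
Now low = high = 6, so the insertion index is 6.
Final answer: 6


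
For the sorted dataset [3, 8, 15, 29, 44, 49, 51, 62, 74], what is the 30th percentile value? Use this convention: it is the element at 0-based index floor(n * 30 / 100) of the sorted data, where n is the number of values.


The dataset has n = 9 elements.
Index = floor(9 * 30 / 100) = floor(270 / 100) = floor(2.7) = 2
Counting from index 0 in the sorted data, the element at index 2 is 15.
Final answer: 15


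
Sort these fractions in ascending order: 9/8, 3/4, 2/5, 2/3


Convert to decimal for comparison:
  9/8 = 1.125
  3/4 = 0.75
  2/5 = 0.4
  2/3 = 0.6667
Decimals in increasing order: 0.4 < 0.6667 < 0.75 < 1.125
Writing each back as its fraction gives the sorted order.
Final answer: 2/5, 2/3, 3/4, 9/8


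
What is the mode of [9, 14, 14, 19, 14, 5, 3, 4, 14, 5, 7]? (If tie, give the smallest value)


Count the frequency of each value:
  3 appears 1 time(s)
  4 appears 1 time(s)
  5 appears 2 time(s)
  7 appears 1 time(s)
  9 appears 1 time(s)
  14 appears 4 time(s)
  19 appears 1 time(s)
Maximum frequency is 4.
Only 14 reaches that frequency, so it is the mode.
Final answer: 14


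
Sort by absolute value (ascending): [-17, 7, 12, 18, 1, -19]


Compute absolute values:
  |-17| = 17
  |7| = 7
  |12| = 12
  |18| = 18
  |1| = 1
  |-19| = 19
Absolute values in increasing order: 1 < 7 < 12 < 17 < 18 < 19
Listing the original numbers in that order gives the answer.
Final answer: [1, 7, 12, -17, 18, -19]


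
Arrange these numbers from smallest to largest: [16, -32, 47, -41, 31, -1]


Original list: [16, -32, 47, -41, 31, -1]
Repeatedly take the smallest remaining element:
  Remaining [16, -32, 47, -41, 31, -1] -> smallest is -41
  Remaining [16, -32, 47, 31, -1] -> smallest is -32
  Remaining [16, 47, 31, -1] -> smallest is -1
  Remaining [16, 47, 31] -> smallest is 16
  Remaining [47, 31] -> smallest is 31
  Remaining [47] -> smallest is 47
Collecting the picks in order gives the sorted list.
Final answer: [-41, -32, -1, 16, 31, 47]


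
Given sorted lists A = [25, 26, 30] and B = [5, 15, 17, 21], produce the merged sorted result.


List A: [25, 26, 30]
List B: [5, 15, 17, 21]
Repeatedly compare the front elements and take the smaller:
  25 vs 5 -> take 5
  25 vs 15 -> take 15
  25 vs 17 -> take 17
  25 vs 21 -> take 21
  B is exhausted; append the rest of A: [25, 26, 30]
Final answer: [5, 15, 17, 21, 25, 26, 30]


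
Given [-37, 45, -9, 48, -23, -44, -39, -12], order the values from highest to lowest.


Original list: [-37, 45, -9, 48, -23, -44, -39, -12]
Repeatedly take the largest remaining element:
  Remaining [-37, 45, -9, 48, -23, -44, -39, -12] -> largest is 48
  Remaining [-37, 45, -9, -23, -44, -39, -12] -> largest is 45
  Remaining [-37, -9, -23, -44, -39, -12] -> largest is -9
  Remaining [-37, -23, -44, -39, -12] -> largest is -12
  Remaining [-37, -23, -44, -39] -> largest is -23
  Remaining [-37, -44, -39] -> largest is -37
  Remaining [-44, -39] -> largest is -39
  Remaining [-44] -> largest is -44
Collecting the picks in order gives the descending list.
Final answer: [48, 45, -9, -12, -23, -37, -39, -44]


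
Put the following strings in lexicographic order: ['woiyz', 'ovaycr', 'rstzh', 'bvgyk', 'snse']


Compare strings character by character (the first differing letter decides):
  'bvgyk' < 'ovaycr' since 'b' < 'o' at position 1
  'ovaycr' < 'rstzh' since 'o' < 'r' at position 1
  'rstzh' < 'snse' since 'r' < 's' at position 1
  'snse' < 'woiyz' since 's' < 'w' at position 1
Chaining these comparisons gives the alphabetical order.
Final answer: ['bvgyk', 'ovaycr', 'rstzh', 'snse', 'woiyz']


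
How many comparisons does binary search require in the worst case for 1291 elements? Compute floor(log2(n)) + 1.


Binary search halves the search space each step.
Maximum comparisons = floor(log2(1291)) + 1
log2(1291) = 10.3343
floor(log2(1291)) = 10, so 10 + 1 = 11
Final answer: 11


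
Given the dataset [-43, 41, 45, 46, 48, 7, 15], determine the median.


First, sort the list: [-43, 7, 15, 41, 45, 46, 48]
The list has 7 elements (odd count).
The middle index is 3 (0-based), and the element there is 41.
Final answer: 41


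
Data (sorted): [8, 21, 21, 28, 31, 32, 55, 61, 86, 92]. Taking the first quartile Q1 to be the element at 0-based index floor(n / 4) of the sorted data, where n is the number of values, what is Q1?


The list has n = 10 elements.
Q1 index = floor(10 / 4) = floor(2.5) = 2
Counting from index 0 in the sorted data, the element at index 2 is 21.
Final answer: 21


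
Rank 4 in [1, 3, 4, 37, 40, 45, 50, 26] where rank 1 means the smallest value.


Sort ascending: [1, 3, 4, 26, 37, 40, 45, 50]
Find 4 in the sorted list.
4 is at position 3 (1-indexed).
Final answer: 3


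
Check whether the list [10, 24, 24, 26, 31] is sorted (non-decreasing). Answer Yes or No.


Check consecutive pairs:
  10 <= 24? True
  24 <= 24? True
  24 <= 26? True
  26 <= 31? True
Every consecutive pair is in order, so the list is non-decreasing.
Final answer: Yes


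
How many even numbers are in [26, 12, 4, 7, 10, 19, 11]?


Check each element:
  26 is even
  12 is even
  4 is even
  7 is odd
  10 is even
  19 is odd
  11 is odd
Evens: [26, 12, 4, 10]
Count of evens = 4
Final answer: 4


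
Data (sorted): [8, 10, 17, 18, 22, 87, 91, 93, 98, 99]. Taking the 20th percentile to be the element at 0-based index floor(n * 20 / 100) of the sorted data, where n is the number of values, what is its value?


The dataset has n = 10 elements.
Index = floor(10 * 20 / 100) = floor(200 / 100) = floor(2) = 2
Counting from index 0 in the sorted data, the element at index 2 is 17.
Final answer: 17


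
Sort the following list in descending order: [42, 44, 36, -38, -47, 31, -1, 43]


Original list: [42, 44, 36, -38, -47, 31, -1, 43]
Repeatedly take the largest remaining element:
  Remaining [42, 44, 36, -38, -47, 31, -1, 43] -> largest is 44
  Remaining [42, 36, -38, -47, 31, -1, 43] -> largest is 43
  Remaining [42, 36, -38, -47, 31, -1] -> largest is 42
  Remaining [36, -38, -47, 31, -1] -> largest is 36
  Remaining [-38, -47, 31, -1] -> largest is 31
  Remaining [-38, -47, -1] -> largest is -1
  Remaining [-38, -47] -> largest is -38
  Remaining [-47] -> largest is -47
Collecting the picks in order gives the descending list.
Final answer: [44, 43, 42, 36, 31, -1, -38, -47]


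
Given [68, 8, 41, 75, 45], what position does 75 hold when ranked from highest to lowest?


Sort descending: [75, 68, 45, 41, 8]
Find 75 in the sorted list.
75 is at position 1.
Final answer: 1


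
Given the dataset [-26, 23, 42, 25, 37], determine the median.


First, sort the list: [-26, 23, 25, 37, 42]
The list has 5 elements (odd count).
The middle index is 2 (0-based), and the element there is 25.
Final answer: 25


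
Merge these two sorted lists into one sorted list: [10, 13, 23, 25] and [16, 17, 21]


List A: [10, 13, 23, 25]
List B: [16, 17, 21]
Repeatedly compare the front elements and take the smaller:
  10 vs 16 -> take 10
  13 vs 16 -> take 13
  23 vs 16 -> take 16
  23 vs 17 -> take 17
  23 vs 21 -> take 21
  B is exhausted; append the rest of A: [23, 25]
Final answer: [10, 13, 16, 17, 21, 23, 25]


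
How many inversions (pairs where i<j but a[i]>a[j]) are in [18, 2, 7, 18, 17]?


For each element, count the later elements that are smaller than it:
  18 (index 0): smaller elements after it = [2, 7, 17] -> 3
  2 (index 1): smaller elements after it = [] -> 0
  7 (index 2): smaller elements after it = [] -> 0
  18 (index 3): smaller elements after it = [17] -> 1
Total inversions = 3 + 0 + 0 + 1 = 4
Final answer: 4


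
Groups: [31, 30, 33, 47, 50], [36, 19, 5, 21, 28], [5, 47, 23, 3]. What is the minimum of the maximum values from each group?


Find max of each group:
  Group 1: [31, 30, 33, 47, 50] -> max = 50
  Group 2: [36, 19, 5, 21, 28] -> max = 36
  Group 3: [5, 47, 23, 3] -> max = 47
Maxes: [50, 36, 47]
Minimum of maxes = 36
Final answer: 36


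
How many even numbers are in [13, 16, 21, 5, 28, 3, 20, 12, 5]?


Check each element:
  13 is odd
  16 is even
  21 is odd
  5 is odd
  28 is even
  3 is odd
  20 is even
  12 is even
  5 is odd
Evens: [16, 28, 20, 12]
Count of evens = 4
Final answer: 4


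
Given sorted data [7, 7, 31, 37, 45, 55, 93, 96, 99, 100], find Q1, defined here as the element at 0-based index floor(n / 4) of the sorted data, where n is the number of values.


The list has n = 10 elements.
Q1 index = floor(10 / 4) = floor(2.5) = 2
Counting from index 0 in the sorted data, the element at index 2 is 31.
Final answer: 31


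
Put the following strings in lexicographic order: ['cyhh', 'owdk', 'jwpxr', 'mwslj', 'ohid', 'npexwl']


Compare strings character by character (the first differing letter decides):
  'cyhh' < 'jwpxr' since 'c' < 'j' at position 1
  'jwpxr' < 'mwslj' since 'j' < 'm' at position 1
  'mwslj' < 'npexwl' since 'm' < 'n' at position 1
  'npexwl' < 'ohid' since 'n' < 'o' at position 1
  'ohid' < 'owdk' since 'h' < 'w' at position 2
Chaining these comparisons gives the alphabetical order.
Final answer: ['cyhh', 'jwpxr', 'mwslj', 'npexwl', 'ohid', 'owdk']


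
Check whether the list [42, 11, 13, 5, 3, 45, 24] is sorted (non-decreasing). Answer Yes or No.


Check consecutive pairs:
  42 <= 11? False
  11 <= 13? True
  13 <= 5? False
  5 <= 3? False
  3 <= 45? True
  45 <= 24? False
4 consecutive pair(s) are out of order, so the list is not sorted.
Final answer: No


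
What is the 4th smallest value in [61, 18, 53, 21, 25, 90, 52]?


Sort ascending: [18, 21, 25, 52, 53, 61, 90]
The 4th element (1-indexed) is at index 3.
Value = 52
Final answer: 52


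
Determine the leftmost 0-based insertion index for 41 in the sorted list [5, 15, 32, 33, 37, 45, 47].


List is sorted: [5, 15, 32, 33, 37, 45, 47]
We need the leftmost position where 41 can be inserted, i.e. the first index whose element is >= 41 (or the end of the list if none is).
Binary search with low=0, high=7 (0-based indices):
  low=0, high=7, mid=3: a[3]=33 < 41, so low = 4
  low=4, high=7, mid=5: a[5]=45 >= 41, so high = 5
  low=4, high=5, mid=4: a[4]=37 < 41, so low = 5
Now low = high = 5, so the insertion index is 5.
Final answer: 5


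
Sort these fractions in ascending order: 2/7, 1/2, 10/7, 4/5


Convert to decimal for comparison:
  2/7 = 0.2857
  1/2 = 0.5
  10/7 = 1.4286
  4/5 = 0.8
Decimals in increasing order: 0.2857 < 0.5 < 0.8 < 1.4286
Writing each back as its fraction gives the sorted order.
Final answer: 2/7, 1/2, 4/5, 10/7


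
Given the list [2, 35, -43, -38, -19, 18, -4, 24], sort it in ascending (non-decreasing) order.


Original list: [2, 35, -43, -38, -19, 18, -4, 24]
Repeatedly take the smallest remaining element:
  Remaining [2, 35, -43, -38, -19, 18, -4, 24] -> smallest is -43
  Remaining [2, 35, -38, -19, 18, -4, 24] -> smallest is -38
  Remaining [2, 35, -19, 18, -4, 24] -> smallest is -19
  Remaining [2, 35, 18, -4, 24] -> smallest is -4
  Remaining [2, 35, 18, 24] -> smallest is 2
  Remaining [35, 18, 24] -> smallest is 18
  Remaining [35, 24] -> smallest is 24
  Remaining [35] -> smallest is 35
Collecting the picks in order gives the sorted list.
Final answer: [-43, -38, -19, -4, 2, 18, 24, 35]


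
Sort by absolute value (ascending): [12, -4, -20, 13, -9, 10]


Compute absolute values:
  |12| = 12
  |-4| = 4
  |-20| = 20
  |13| = 13
  |-9| = 9
  |10| = 10
Absolute values in increasing order: 4 < 9 < 10 < 12 < 13 < 20
Listing the original numbers in that order gives the answer.
Final answer: [-4, -9, 10, 12, 13, -20]


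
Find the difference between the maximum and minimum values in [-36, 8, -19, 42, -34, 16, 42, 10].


Maximum value: 42
Minimum value: -36
Range = 42 - (-36) = 78
Final answer: 78


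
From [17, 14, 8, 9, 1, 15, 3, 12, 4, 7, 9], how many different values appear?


List all unique values:
Distinct values: [1, 3, 4, 7, 8, 9, 12, 14, 15, 17]
Count = 10
Final answer: 10


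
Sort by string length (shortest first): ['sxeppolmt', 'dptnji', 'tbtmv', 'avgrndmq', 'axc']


Compute lengths:
  'sxeppolmt' has length 9
  'dptnji' has length 6
  'tbtmv' has length 5
  'avgrndmq' has length 8
  'axc' has length 3
Lengths in increasing order: 3 < 5 < 6 < 8 < 9
Listing the words in that order gives the answer.
Final answer: ['axc', 'tbtmv', 'dptnji', 'avgrndmq', 'sxeppolmt']


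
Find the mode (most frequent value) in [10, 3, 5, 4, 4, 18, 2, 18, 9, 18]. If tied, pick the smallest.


Count the frequency of each value:
  2 appears 1 time(s)
  3 appears 1 time(s)
  4 appears 2 time(s)
  5 appears 1 time(s)
  9 appears 1 time(s)
  10 appears 1 time(s)
  18 appears 3 time(s)
Maximum frequency is 3.
Only 18 reaches that frequency, so it is the mode.
Final answer: 18


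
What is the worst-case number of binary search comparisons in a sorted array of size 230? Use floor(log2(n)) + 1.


Binary search halves the search space each step.
Maximum comparisons = floor(log2(230)) + 1
log2(230) = 7.8455
floor(log2(230)) = 7, so 7 + 1 = 8
Final answer: 8


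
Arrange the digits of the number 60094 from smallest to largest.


The number 60094 has digits: 6, 0, 0, 9, 4
Sorted: 0, 0, 4, 6, 9
Joining the sorted digits gives the result.
Final answer: 00469


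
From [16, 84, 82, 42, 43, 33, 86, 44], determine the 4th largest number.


Sort descending: [86, 84, 82, 44, 43, 42, 33, 16]
The 4th element (1-indexed) is at index 3.
Value = 44
Final answer: 44


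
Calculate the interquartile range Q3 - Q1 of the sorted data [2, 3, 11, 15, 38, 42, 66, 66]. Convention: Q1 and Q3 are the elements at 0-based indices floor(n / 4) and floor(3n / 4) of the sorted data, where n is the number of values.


The data has n = 8 elements.
Q1 index = floor(8 / 4) = floor(2) = 2; Q3 index = floor(3 * 8 / 4) = floor(6) = 6
Q1 = element at index 2 = 11
Q3 = element at index 6 = 66
IQR = 66 - 11 = 55
Final answer: 55


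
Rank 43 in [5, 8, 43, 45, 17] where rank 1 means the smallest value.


Sort ascending: [5, 8, 17, 43, 45]
Find 43 in the sorted list.
43 is at position 4 (1-indexed).
Final answer: 4


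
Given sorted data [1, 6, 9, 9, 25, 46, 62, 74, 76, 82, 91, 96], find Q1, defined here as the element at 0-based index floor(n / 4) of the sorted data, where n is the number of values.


The list has n = 12 elements.
Q1 index = floor(12 / 4) = floor(3) = 3
Counting from index 0 in the sorted data, the element at index 3 is 9.
Final answer: 9


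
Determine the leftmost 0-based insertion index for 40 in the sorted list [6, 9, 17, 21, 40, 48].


List is sorted: [6, 9, 17, 21, 40, 48]
We need the leftmost position where 40 can be inserted, i.e. the first index whose element is >= 40 (or the end of the list if none is).
Binary search with low=0, high=6 (0-based indices):
  low=0, high=6, mid=3: a[3]=21 < 40, so low = 4
  low=4, high=6, mid=5: a[5]=48 >= 40, so high = 5
  low=4, high=5, mid=4: a[4]=40 >= 40, so high = 4
Now low = high = 4, so the insertion index is 4.
Final answer: 4


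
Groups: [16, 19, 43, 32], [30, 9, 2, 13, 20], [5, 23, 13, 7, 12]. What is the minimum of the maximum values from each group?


Find max of each group:
  Group 1: [16, 19, 43, 32] -> max = 43
  Group 2: [30, 9, 2, 13, 20] -> max = 30
  Group 3: [5, 23, 13, 7, 12] -> max = 23
Maxes: [43, 30, 23]
Minimum of maxes = 23
Final answer: 23


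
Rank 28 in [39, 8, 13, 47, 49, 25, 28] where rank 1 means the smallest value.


Sort ascending: [8, 13, 25, 28, 39, 47, 49]
Find 28 in the sorted list.
28 is at position 4 (1-indexed).
Final answer: 4


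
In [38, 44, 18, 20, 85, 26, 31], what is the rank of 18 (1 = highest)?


Sort descending: [85, 44, 38, 31, 26, 20, 18]
Find 18 in the sorted list.
18 is at position 7.
Final answer: 7


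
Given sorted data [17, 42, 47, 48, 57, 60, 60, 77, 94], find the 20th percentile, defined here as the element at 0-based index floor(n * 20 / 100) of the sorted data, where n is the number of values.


The dataset has n = 9 elements.
Index = floor(9 * 20 / 100) = floor(180 / 100) = floor(1.8) = 1
Counting from index 0 in the sorted data, the element at index 1 is 42.
Final answer: 42


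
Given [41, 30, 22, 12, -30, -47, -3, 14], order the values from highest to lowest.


Original list: [41, 30, 22, 12, -30, -47, -3, 14]
Repeatedly take the largest remaining element:
  Remaining [41, 30, 22, 12, -30, -47, -3, 14] -> largest is 41
  Remaining [30, 22, 12, -30, -47, -3, 14] -> largest is 30
  Remaining [22, 12, -30, -47, -3, 14] -> largest is 22
  Remaining [12, -30, -47, -3, 14] -> largest is 14
  Remaining [12, -30, -47, -3] -> largest is 12
  Remaining [-30, -47, -3] -> largest is -3
  Remaining [-30, -47] -> largest is -30
  Remaining [-47] -> largest is -47
Collecting the picks in order gives the descending list.
Final answer: [41, 30, 22, 14, 12, -3, -30, -47]


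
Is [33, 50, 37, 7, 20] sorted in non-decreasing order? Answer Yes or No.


Check consecutive pairs:
  33 <= 50? True
  50 <= 37? False
  37 <= 7? False
  7 <= 20? True
2 consecutive pair(s) are out of order, so the list is not sorted.
Final answer: No


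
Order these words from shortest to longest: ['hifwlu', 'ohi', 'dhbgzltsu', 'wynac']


Compute lengths:
  'hifwlu' has length 6
  'ohi' has length 3
  'dhbgzltsu' has length 9
  'wynac' has length 5
Lengths in increasing order: 3 < 5 < 6 < 9
Listing the words in that order gives the answer.
Final answer: ['ohi', 'wynac', 'hifwlu', 'dhbgzltsu']


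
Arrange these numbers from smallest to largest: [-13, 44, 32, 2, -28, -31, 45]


Original list: [-13, 44, 32, 2, -28, -31, 45]
Repeatedly take the smallest remaining element:
  Remaining [-13, 44, 32, 2, -28, -31, 45] -> smallest is -31
  Remaining [-13, 44, 32, 2, -28, 45] -> smallest is -28
  Remaining [-13, 44, 32, 2, 45] -> smallest is -13
  Remaining [44, 32, 2, 45] -> smallest is 2
  Remaining [44, 32, 45] -> smallest is 32
  Remaining [44, 45] -> smallest is 44
  Remaining [45] -> smallest is 45
Collecting the picks in order gives the sorted list.
Final answer: [-31, -28, -13, 2, 32, 44, 45]


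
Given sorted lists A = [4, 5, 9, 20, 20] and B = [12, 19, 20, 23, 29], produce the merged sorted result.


List A: [4, 5, 9, 20, 20]
List B: [12, 19, 20, 23, 29]
Repeatedly compare the front elements and take the smaller:
  4 vs 12 -> take 4
  5 vs 12 -> take 5
  9 vs 12 -> take 9
  20 vs 12 -> take 12
  20 vs 19 -> take 19
  20 vs 20 -> take 20
  20 vs 20 -> take 20
  A is exhausted; append the rest of B: [20, 23, 29]
Final answer: [4, 5, 9, 12, 19, 20, 20, 20, 23, 29]


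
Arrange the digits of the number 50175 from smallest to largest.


The number 50175 has digits: 5, 0, 1, 7, 5
Sorted: 0, 1, 5, 5, 7
Joining the sorted digits gives the result.
Final answer: 01557


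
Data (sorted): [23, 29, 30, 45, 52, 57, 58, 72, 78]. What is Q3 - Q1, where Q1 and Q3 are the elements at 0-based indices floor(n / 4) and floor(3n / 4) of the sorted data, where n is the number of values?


The data has n = 9 elements.
Q1 index = floor(9 / 4) = floor(2.25) = 2; Q3 index = floor(3 * 9 / 4) = floor(6.75) = 6
Q1 = element at index 2 = 30
Q3 = element at index 6 = 58
IQR = 58 - 30 = 28
Final answer: 28


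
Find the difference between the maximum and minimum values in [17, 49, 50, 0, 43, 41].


Maximum value: 50
Minimum value: 0
Range = 50 - 0 = 50
Final answer: 50


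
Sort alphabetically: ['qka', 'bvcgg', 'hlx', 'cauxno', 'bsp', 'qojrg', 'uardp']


Compare strings character by character (the first differing letter decides):
  'bsp' < 'bvcgg' since 's' < 'v' at position 2
  'bvcgg' < 'cauxno' since 'b' < 'c' at position 1
  'cauxno' < 'hlx' since 'c' < 'h' at position 1
  'hlx' < 'qka' since 'h' < 'q' at position 1
  'qka' < 'qojrg' since 'k' < 'o' at position 2
  'qojrg' < 'uardp' since 'q' < 'u' at position 1
Chaining these comparisons gives the alphabetical order.
Final answer: ['bsp', 'bvcgg', 'cauxno', 'hlx', 'qka', 'qojrg', 'uardp']


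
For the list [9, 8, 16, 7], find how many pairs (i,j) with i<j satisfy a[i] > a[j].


For each element, count the later elements that are smaller than it:
  9 (index 0): smaller elements after it = [8, 7] -> 2
  8 (index 1): smaller elements after it = [7] -> 1
  16 (index 2): smaller elements after it = [7] -> 1
Total inversions = 2 + 1 + 1 = 4
Final answer: 4


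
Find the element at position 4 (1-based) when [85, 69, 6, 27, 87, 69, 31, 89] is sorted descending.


Sort descending: [89, 87, 85, 69, 69, 31, 27, 6]
The 4th element (1-indexed) is at index 3.
Value = 69
Final answer: 69


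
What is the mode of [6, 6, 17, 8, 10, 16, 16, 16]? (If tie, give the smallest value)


Count the frequency of each value:
  6 appears 2 time(s)
  8 appears 1 time(s)
  10 appears 1 time(s)
  16 appears 3 time(s)
  17 appears 1 time(s)
Maximum frequency is 3.
Only 16 reaches that frequency, so it is the mode.
Final answer: 16


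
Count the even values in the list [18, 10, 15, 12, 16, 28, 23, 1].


Check each element:
  18 is even
  10 is even
  15 is odd
  12 is even
  16 is even
  28 is even
  23 is odd
  1 is odd
Evens: [18, 10, 12, 16, 28]
Count of evens = 5
Final answer: 5


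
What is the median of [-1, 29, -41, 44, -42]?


First, sort the list: [-42, -41, -1, 29, 44]
The list has 5 elements (odd count).
The middle index is 2 (0-based), and the element there is -1.
Final answer: -1


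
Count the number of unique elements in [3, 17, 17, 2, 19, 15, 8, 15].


List all unique values:
Distinct values: [2, 3, 8, 15, 17, 19]
Count = 6
Final answer: 6


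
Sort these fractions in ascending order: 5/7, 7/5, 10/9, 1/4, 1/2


Convert to decimal for comparison:
  5/7 = 0.7143
  7/5 = 1.4
  10/9 = 1.1111
  1/4 = 0.25
  1/2 = 0.5
Decimals in increasing order: 0.25 < 0.5 < 0.7143 < 1.1111 < 1.4
Writing each back as its fraction gives the sorted order.
Final answer: 1/4, 1/2, 5/7, 10/9, 7/5


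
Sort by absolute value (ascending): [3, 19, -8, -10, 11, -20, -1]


Compute absolute values:
  |3| = 3
  |19| = 19
  |-8| = 8
  |-10| = 10
  |11| = 11
  |-20| = 20
  |-1| = 1
Absolute values in increasing order: 1 < 3 < 8 < 10 < 11 < 19 < 20
Listing the original numbers in that order gives the answer.
Final answer: [-1, 3, -8, -10, 11, 19, -20]


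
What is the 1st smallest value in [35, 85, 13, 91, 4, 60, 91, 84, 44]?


Sort ascending: [4, 13, 35, 44, 60, 84, 85, 91, 91]
The 1st element (1-indexed) is at index 0.
Value = 4
Final answer: 4


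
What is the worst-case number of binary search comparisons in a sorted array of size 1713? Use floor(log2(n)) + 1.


Binary search halves the search space each step.
Maximum comparisons = floor(log2(1713)) + 1
log2(1713) = 10.7423
floor(log2(1713)) = 10, so 10 + 1 = 11
Final answer: 11


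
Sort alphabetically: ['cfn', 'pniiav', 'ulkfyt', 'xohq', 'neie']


Compare strings character by character (the first differing letter decides):
  'cfn' < 'neie' since 'c' < 'n' at position 1
  'neie' < 'pniiav' since 'n' < 'p' at position 1
  'pniiav' < 'ulkfyt' since 'p' < 'u' at position 1
  'ulkfyt' < 'xohq' since 'u' < 'x' at position 1
Chaining these comparisons gives the alphabetical order.
Final answer: ['cfn', 'neie', 'pniiav', 'ulkfyt', 'xohq']


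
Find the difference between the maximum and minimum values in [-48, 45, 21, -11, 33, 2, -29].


Maximum value: 45
Minimum value: -48
Range = 45 - (-48) = 93
Final answer: 93


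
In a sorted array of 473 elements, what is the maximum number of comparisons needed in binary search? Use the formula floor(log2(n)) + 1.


Binary search halves the search space each step.
Maximum comparisons = floor(log2(473)) + 1
log2(473) = 8.8857
floor(log2(473)) = 8, so 8 + 1 = 9
Final answer: 9


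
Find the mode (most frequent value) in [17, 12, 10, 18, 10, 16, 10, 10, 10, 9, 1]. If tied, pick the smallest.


Count the frequency of each value:
  1 appears 1 time(s)
  9 appears 1 time(s)
  10 appears 5 time(s)
  12 appears 1 time(s)
  16 appears 1 time(s)
  17 appears 1 time(s)
  18 appears 1 time(s)
Maximum frequency is 5.
Only 10 reaches that frequency, so it is the mode.
Final answer: 10


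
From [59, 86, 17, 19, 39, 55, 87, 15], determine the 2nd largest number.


Sort descending: [87, 86, 59, 55, 39, 19, 17, 15]
The 2nd element (1-indexed) is at index 1.
Value = 86
Final answer: 86


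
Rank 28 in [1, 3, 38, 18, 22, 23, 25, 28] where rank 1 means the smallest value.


Sort ascending: [1, 3, 18, 22, 23, 25, 28, 38]
Find 28 in the sorted list.
28 is at position 7 (1-indexed).
Final answer: 7


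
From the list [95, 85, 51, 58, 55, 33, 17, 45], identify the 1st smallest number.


Sort ascending: [17, 33, 45, 51, 55, 58, 85, 95]
The 1st element (1-indexed) is at index 0.
Value = 17
Final answer: 17


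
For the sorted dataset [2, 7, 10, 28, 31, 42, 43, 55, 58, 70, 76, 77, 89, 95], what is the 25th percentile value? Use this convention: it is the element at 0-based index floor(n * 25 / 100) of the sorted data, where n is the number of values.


The dataset has n = 14 elements.
Index = floor(14 * 25 / 100) = floor(350 / 100) = floor(3.5) = 3
Counting from index 0 in the sorted data, the element at index 3 is 28.
Final answer: 28


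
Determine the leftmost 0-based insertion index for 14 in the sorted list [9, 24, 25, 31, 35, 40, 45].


List is sorted: [9, 24, 25, 31, 35, 40, 45]
We need the leftmost position where 14 can be inserted, i.e. the first index whose element is >= 14 (or the end of the list if none is).
Binary search with low=0, high=7 (0-based indices):
  low=0, high=7, mid=3: a[3]=31 >= 14, so high = 3
  low=0, high=3, mid=1: a[1]=24 >= 14, so high = 1
  low=0, high=1, mid=0: a[0]=9 < 14, so low = 1
Now low = high = 1, so the insertion index is 1.
Final answer: 1


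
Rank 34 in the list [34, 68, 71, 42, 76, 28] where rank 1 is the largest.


Sort descending: [76, 71, 68, 42, 34, 28]
Find 34 in the sorted list.
34 is at position 5.
Final answer: 5


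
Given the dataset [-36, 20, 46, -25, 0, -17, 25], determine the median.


First, sort the list: [-36, -25, -17, 0, 20, 25, 46]
The list has 7 elements (odd count).
The middle index is 3 (0-based), and the element there is 0.
Final answer: 0


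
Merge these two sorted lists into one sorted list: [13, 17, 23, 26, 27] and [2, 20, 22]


List A: [13, 17, 23, 26, 27]
List B: [2, 20, 22]
Repeatedly compare the front elements and take the smaller:
  13 vs 2 -> take 2
  13 vs 20 -> take 13
  17 vs 20 -> take 17
  23 vs 20 -> take 20
  23 vs 22 -> take 22
  B is exhausted; append the rest of A: [23, 26, 27]
Final answer: [2, 13, 17, 20, 22, 23, 26, 27]


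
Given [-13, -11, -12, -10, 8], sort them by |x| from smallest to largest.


Compute absolute values:
  |-13| = 13
  |-11| = 11
  |-12| = 12
  |-10| = 10
  |8| = 8
Absolute values in increasing order: 8 < 10 < 11 < 12 < 13
Listing the original numbers in that order gives the answer.
Final answer: [8, -10, -11, -12, -13]


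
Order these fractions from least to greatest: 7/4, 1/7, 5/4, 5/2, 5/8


Convert to decimal for comparison:
  7/4 = 1.75
  1/7 = 0.1429
  5/4 = 1.25
  5/2 = 2.5
  5/8 = 0.625
Decimals in increasing order: 0.1429 < 0.625 < 1.25 < 1.75 < 2.5
Writing each back as its fraction gives the sorted order.
Final answer: 1/7, 5/8, 5/4, 7/4, 5/2


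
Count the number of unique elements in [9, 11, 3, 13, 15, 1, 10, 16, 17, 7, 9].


List all unique values:
Distinct values: [1, 3, 7, 9, 10, 11, 13, 15, 16, 17]
Count = 10
Final answer: 10


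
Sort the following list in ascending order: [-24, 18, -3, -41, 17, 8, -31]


Original list: [-24, 18, -3, -41, 17, 8, -31]
Repeatedly take the smallest remaining element:
  Remaining [-24, 18, -3, -41, 17, 8, -31] -> smallest is -41
  Remaining [-24, 18, -3, 17, 8, -31] -> smallest is -31
  Remaining [-24, 18, -3, 17, 8] -> smallest is -24
  Remaining [18, -3, 17, 8] -> smallest is -3
  Remaining [18, 17, 8] -> smallest is 8
  Remaining [18, 17] -> smallest is 17
  Remaining [18] -> smallest is 18
Collecting the picks in order gives the sorted list.
Final answer: [-41, -31, -24, -3, 8, 17, 18]


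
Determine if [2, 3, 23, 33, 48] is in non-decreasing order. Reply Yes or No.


Check consecutive pairs:
  2 <= 3? True
  3 <= 23? True
  23 <= 33? True
  33 <= 48? True
Every consecutive pair is in order, so the list is non-decreasing.
Final answer: Yes


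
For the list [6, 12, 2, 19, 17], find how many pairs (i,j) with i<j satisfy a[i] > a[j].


For each element, count the later elements that are smaller than it:
  6 (index 0): smaller elements after it = [2] -> 1
  12 (index 1): smaller elements after it = [2] -> 1
  2 (index 2): smaller elements after it = [] -> 0
  19 (index 3): smaller elements after it = [17] -> 1
Total inversions = 1 + 1 + 0 + 1 = 3
Final answer: 3


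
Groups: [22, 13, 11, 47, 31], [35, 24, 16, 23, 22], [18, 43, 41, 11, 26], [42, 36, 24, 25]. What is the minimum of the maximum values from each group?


Find max of each group:
  Group 1: [22, 13, 11, 47, 31] -> max = 47
  Group 2: [35, 24, 16, 23, 22] -> max = 35
  Group 3: [18, 43, 41, 11, 26] -> max = 43
  Group 4: [42, 36, 24, 25] -> max = 42
Maxes: [47, 35, 43, 42]
Minimum of maxes = 35
Final answer: 35


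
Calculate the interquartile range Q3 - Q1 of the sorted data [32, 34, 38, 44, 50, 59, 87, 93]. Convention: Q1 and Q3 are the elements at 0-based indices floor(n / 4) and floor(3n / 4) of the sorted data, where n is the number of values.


The data has n = 8 elements.
Q1 index = floor(8 / 4) = floor(2) = 2; Q3 index = floor(3 * 8 / 4) = floor(6) = 6
Q1 = element at index 2 = 38
Q3 = element at index 6 = 87
IQR = 87 - 38 = 49
Final answer: 49


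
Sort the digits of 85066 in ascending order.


The number 85066 has digits: 8, 5, 0, 6, 6
Sorted: 0, 5, 6, 6, 8
Joining the sorted digits gives the result.
Final answer: 05668


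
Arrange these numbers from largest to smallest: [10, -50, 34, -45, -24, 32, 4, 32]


Original list: [10, -50, 34, -45, -24, 32, 4, 32]
Repeatedly take the largest remaining element:
  Remaining [10, -50, 34, -45, -24, 32, 4, 32] -> largest is 34
  Remaining [10, -50, -45, -24, 32, 4, 32] -> largest is 32
  Remaining [10, -50, -45, -24, 4, 32] -> largest is 32
  Remaining [10, -50, -45, -24, 4] -> largest is 10
  Remaining [-50, -45, -24, 4] -> largest is 4
  Remaining [-50, -45, -24] -> largest is -24
  Remaining [-50, -45] -> largest is -45
  Remaining [-50] -> largest is -50
Collecting the picks in order gives the descending list.
Final answer: [34, 32, 32, 10, 4, -24, -45, -50]


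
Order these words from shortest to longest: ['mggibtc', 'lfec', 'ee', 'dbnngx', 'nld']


Compute lengths:
  'mggibtc' has length 7
  'lfec' has length 4
  'ee' has length 2
  'dbnngx' has length 6
  'nld' has length 3
Lengths in increasing order: 2 < 3 < 4 < 6 < 7
Listing the words in that order gives the answer.
Final answer: ['ee', 'nld', 'lfec', 'dbnngx', 'mggibtc']


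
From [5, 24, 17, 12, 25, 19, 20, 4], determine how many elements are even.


Check each element:
  5 is odd
  24 is even
  17 is odd
  12 is even
  25 is odd
  19 is odd
  20 is even
  4 is even
Evens: [24, 12, 20, 4]
Count of evens = 4
Final answer: 4


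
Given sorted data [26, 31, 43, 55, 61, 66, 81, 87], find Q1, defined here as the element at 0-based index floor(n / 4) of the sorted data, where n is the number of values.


The list has n = 8 elements.
Q1 index = floor(8 / 4) = floor(2) = 2
Counting from index 0 in the sorted data, the element at index 2 is 43.
Final answer: 43


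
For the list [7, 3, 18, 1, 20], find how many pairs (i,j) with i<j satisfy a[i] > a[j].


For each element, count the later elements that are smaller than it:
  7 (index 0): smaller elements after it = [3, 1] -> 2
  3 (index 1): smaller elements after it = [1] -> 1
  18 (index 2): smaller elements after it = [1] -> 1
  1 (index 3): smaller elements after it = [] -> 0
Total inversions = 2 + 1 + 1 + 0 = 4
Final answer: 4


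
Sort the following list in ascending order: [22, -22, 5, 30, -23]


Original list: [22, -22, 5, 30, -23]
Repeatedly take the smallest remaining element:
  Remaining [22, -22, 5, 30, -23] -> smallest is -23
  Remaining [22, -22, 5, 30] -> smallest is -22
  Remaining [22, 5, 30] -> smallest is 5
  Remaining [22, 30] -> smallest is 22
  Remaining [30] -> smallest is 30
Collecting the picks in order gives the sorted list.
Final answer: [-23, -22, 5, 22, 30]


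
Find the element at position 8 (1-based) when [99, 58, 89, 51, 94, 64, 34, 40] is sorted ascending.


Sort ascending: [34, 40, 51, 58, 64, 89, 94, 99]
The 8th element (1-indexed) is at index 7.
Value = 99
Final answer: 99


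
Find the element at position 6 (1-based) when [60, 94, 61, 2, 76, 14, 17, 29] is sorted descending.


Sort descending: [94, 76, 61, 60, 29, 17, 14, 2]
The 6th element (1-indexed) is at index 5.
Value = 17
Final answer: 17


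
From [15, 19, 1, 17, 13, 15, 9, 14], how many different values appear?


List all unique values:
Distinct values: [1, 9, 13, 14, 15, 17, 19]
Count = 7
Final answer: 7


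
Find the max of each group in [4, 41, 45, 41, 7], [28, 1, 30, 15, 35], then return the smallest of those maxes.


Find max of each group:
  Group 1: [4, 41, 45, 41, 7] -> max = 45
  Group 2: [28, 1, 30, 15, 35] -> max = 35
Maxes: [45, 35]
Minimum of maxes = 35
Final answer: 35


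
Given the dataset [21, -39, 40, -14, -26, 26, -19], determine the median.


First, sort the list: [-39, -26, -19, -14, 21, 26, 40]
The list has 7 elements (odd count).
The middle index is 3 (0-based), and the element there is -14.
Final answer: -14


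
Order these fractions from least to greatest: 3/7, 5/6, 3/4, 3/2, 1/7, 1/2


Convert to decimal for comparison:
  3/7 = 0.4286
  5/6 = 0.8333
  3/4 = 0.75
  3/2 = 1.5
  1/7 = 0.1429
  1/2 = 0.5
Decimals in increasing order: 0.1429 < 0.4286 < 0.5 < 0.75 < 0.8333 < 1.5
Writing each back as its fraction gives the sorted order.
Final answer: 1/7, 3/7, 1/2, 3/4, 5/6, 3/2


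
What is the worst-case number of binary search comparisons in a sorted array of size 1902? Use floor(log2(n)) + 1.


Binary search halves the search space each step.
Maximum comparisons = floor(log2(1902)) + 1
log2(1902) = 10.8933
floor(log2(1902)) = 10, so 10 + 1 = 11
Final answer: 11


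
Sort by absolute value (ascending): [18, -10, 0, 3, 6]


Compute absolute values:
  |18| = 18
  |-10| = 10
  |0| = 0
  |3| = 3
  |6| = 6
Absolute values in increasing order: 0 < 3 < 6 < 10 < 18
Listing the original numbers in that order gives the answer.
Final answer: [0, 3, 6, -10, 18]
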